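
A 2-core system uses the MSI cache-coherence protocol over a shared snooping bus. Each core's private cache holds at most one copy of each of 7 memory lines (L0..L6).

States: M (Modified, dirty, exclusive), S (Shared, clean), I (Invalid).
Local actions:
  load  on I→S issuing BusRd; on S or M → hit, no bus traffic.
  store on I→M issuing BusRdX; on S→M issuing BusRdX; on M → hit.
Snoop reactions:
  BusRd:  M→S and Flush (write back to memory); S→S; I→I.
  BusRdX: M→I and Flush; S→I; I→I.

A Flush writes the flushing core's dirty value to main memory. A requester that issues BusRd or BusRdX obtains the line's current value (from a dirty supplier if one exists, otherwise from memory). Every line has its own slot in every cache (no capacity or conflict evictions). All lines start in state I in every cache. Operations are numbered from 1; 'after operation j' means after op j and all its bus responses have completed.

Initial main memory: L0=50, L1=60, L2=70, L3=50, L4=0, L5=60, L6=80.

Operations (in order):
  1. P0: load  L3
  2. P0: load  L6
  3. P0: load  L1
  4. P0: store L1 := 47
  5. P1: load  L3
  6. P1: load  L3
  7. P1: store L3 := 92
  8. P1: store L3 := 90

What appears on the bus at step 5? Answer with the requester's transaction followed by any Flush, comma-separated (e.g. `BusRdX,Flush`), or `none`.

bus = BusRd

1. P0: load  L3  bus=[BusRd]  L3: P0=S P1=I  mem[L3]=50
2. P0: load  L6  bus=[BusRd]  L6: P0=S P1=I  mem[L6]=80
3. P0: load  L1  bus=[BusRd]  L1: P0=S P1=I  mem[L1]=60
4. P0: store L1 := 47  bus=[BusRdX]  L1: P0=M P1=I  mem[L1]=60
5. P1: load  L3  bus=[BusRd]  L3: P0=S P1=S  mem[L3]=50
6. P1: load  L3  bus=[-]  L3: P0=S P1=S  mem[L3]=50
7. P1: store L3 := 92  bus=[BusRdX]  L3: P0=I P1=M  mem[L3]=50
8. P1: store L3 := 90  bus=[-]  L3: P0=I P1=M  mem[L3]=50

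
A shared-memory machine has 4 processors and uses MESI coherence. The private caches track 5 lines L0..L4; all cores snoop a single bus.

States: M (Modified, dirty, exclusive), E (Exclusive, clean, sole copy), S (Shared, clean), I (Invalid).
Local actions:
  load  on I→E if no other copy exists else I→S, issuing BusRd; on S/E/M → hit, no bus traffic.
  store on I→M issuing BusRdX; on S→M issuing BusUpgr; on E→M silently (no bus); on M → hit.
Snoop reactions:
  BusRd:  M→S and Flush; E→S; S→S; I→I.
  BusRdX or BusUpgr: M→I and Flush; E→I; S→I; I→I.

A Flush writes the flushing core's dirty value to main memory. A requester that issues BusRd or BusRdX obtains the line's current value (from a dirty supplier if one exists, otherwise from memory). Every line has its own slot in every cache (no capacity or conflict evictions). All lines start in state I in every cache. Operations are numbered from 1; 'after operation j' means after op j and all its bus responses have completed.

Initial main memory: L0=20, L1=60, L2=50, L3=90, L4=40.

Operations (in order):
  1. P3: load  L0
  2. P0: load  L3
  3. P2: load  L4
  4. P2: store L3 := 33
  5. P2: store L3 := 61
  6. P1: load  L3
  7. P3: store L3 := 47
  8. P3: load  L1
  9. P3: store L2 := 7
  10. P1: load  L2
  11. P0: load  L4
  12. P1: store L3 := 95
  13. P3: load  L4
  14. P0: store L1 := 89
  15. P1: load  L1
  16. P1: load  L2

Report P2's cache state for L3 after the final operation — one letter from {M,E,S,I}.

state = I

1. P3: load  L0  bus=[BusRd]  L0: P0=I P1=I P2=I P3=E  mem[L0]=20
2. P0: load  L3  bus=[BusRd]  L3: P0=E P1=I P2=I P3=I  mem[L3]=90
3. P2: load  L4  bus=[BusRd]  L4: P0=I P1=I P2=E P3=I  mem[L4]=40
4. P2: store L3 := 33  bus=[BusRdX]  L3: P0=I P1=I P2=M P3=I  mem[L3]=90
5. P2: store L3 := 61  bus=[-]  L3: P0=I P1=I P2=M P3=I  mem[L3]=90
6. P1: load  L3  bus=[BusRd,Flush]  L3: P0=I P1=S P2=S P3=I  mem[L3]=61
7. P3: store L3 := 47  bus=[BusRdX]  L3: P0=I P1=I P2=I P3=M  mem[L3]=61
8. P3: load  L1  bus=[BusRd]  L1: P0=I P1=I P2=I P3=E  mem[L1]=60
9. P3: store L2 := 7  bus=[BusRdX]  L2: P0=I P1=I P2=I P3=M  mem[L2]=50
10. P1: load  L2  bus=[BusRd,Flush]  L2: P0=I P1=S P2=I P3=S  mem[L2]=7
11. P0: load  L4  bus=[BusRd]  L4: P0=S P1=I P2=S P3=I  mem[L4]=40
12. P1: store L3 := 95  bus=[BusRdX,Flush]  L3: P0=I P1=M P2=I P3=I  mem[L3]=47
13. P3: load  L4  bus=[BusRd]  L4: P0=S P1=I P2=S P3=S  mem[L4]=40
14. P0: store L1 := 89  bus=[BusRdX]  L1: P0=M P1=I P2=I P3=I  mem[L1]=60
15. P1: load  L1  bus=[BusRd,Flush]  L1: P0=S P1=S P2=I P3=I  mem[L1]=89
16. P1: load  L2  bus=[-]  L2: P0=I P1=S P2=I P3=S  mem[L2]=7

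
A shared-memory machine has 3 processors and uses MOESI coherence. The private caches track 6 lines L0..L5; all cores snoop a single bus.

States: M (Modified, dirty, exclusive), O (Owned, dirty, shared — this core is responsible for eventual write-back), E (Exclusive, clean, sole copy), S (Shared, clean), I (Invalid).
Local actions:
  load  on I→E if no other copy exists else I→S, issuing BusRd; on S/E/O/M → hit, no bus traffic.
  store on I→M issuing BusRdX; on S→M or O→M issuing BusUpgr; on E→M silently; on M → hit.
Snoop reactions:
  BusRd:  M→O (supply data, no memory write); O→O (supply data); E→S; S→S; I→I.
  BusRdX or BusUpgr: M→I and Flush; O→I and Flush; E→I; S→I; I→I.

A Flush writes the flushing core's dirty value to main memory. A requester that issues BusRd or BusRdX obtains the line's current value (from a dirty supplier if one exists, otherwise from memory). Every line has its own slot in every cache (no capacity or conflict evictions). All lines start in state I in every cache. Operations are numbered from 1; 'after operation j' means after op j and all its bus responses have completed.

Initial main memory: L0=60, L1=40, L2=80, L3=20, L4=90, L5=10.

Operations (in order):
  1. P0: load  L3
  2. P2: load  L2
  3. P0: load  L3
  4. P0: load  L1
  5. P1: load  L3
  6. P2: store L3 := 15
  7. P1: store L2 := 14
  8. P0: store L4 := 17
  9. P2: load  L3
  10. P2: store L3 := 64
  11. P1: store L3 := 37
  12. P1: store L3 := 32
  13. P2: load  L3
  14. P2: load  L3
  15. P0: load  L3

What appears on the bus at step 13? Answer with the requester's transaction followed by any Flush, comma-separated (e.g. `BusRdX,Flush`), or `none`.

step 1: P0: load  L3  ⟶  EII  (L3)  txn=BusRd  M[L3]=20
step 2: P2: load  L2  ⟶  IIE  (L2)  txn=BusRd  M[L2]=80
step 3: P0: load  L3  ⟶  EII  (L3)  txn=∅  M[L3]=20
step 4: P0: load  L1  ⟶  EII  (L1)  txn=BusRd  M[L1]=40
step 5: P1: load  L3  ⟶  SSI  (L3)  txn=BusRd  M[L3]=20
step 6: P2: store L3 := 15  ⟶  IIM  (L3)  txn=BusRdX  M[L3]=20
step 7: P1: store L2 := 14  ⟶  IMI  (L2)  txn=BusRdX  M[L2]=80
step 8: P0: store L4 := 17  ⟶  MII  (L4)  txn=BusRdX  M[L4]=90
step 9: P2: load  L3  ⟶  IIM  (L3)  txn=∅  M[L3]=20
step 10: P2: store L3 := 64  ⟶  IIM  (L3)  txn=∅  M[L3]=20
step 11: P1: store L3 := 37  ⟶  IMI  (L3)  txn=BusRdX+Flush  M[L3]=64
step 12: P1: store L3 := 32  ⟶  IMI  (L3)  txn=∅  M[L3]=64
step 13: P2: load  L3  ⟶  IOS  (L3)  txn=BusRd  M[L3]=64
step 14: P2: load  L3  ⟶  IOS  (L3)  txn=∅  M[L3]=64
step 15: P0: load  L3  ⟶  SOS  (L3)  txn=BusRd  M[L3]=64

bus = BusRd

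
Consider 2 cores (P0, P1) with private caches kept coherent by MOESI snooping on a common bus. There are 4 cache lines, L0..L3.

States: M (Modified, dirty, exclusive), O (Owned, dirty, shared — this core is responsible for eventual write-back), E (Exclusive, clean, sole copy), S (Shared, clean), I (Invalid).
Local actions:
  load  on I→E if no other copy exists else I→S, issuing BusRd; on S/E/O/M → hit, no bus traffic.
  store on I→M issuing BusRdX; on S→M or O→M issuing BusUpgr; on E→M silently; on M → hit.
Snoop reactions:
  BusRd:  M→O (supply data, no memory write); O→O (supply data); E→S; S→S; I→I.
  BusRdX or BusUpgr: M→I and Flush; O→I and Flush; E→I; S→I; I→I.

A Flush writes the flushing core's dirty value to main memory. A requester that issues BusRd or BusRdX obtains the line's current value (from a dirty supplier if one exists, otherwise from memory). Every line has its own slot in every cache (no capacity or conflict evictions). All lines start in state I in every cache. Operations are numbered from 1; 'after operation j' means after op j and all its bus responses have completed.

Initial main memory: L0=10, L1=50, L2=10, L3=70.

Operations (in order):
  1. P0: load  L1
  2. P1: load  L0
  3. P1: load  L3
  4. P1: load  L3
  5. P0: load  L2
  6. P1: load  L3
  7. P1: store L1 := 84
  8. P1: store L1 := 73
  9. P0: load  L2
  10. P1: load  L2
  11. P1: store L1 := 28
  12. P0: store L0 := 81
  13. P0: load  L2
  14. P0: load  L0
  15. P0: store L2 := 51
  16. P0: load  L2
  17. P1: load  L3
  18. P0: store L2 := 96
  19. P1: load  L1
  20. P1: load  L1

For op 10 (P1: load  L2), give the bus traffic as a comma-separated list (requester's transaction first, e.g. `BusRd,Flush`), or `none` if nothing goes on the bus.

bus = BusRd

  op1 P0: load  L1 → E/I on L1; bus BusRd; mem=50
  op2 P1: load  L0 → I/E on L0; bus BusRd; mem=10
  op3 P1: load  L3 → I/E on L3; bus BusRd; mem=70
  op4 P1: load  L3 → I/E on L3; bus (none); mem=70
  op5 P0: load  L2 → E/I on L2; bus BusRd; mem=10
  op6 P1: load  L3 → I/E on L3; bus (none); mem=70
  op7 P1: store L1 := 84 → I/M on L1; bus BusRdX; mem=50
  op8 P1: store L1 := 73 → I/M on L1; bus (none); mem=50
  op9 P0: load  L2 → E/I on L2; bus (none); mem=10
  op10 P1: load  L2 → S/S on L2; bus BusRd; mem=10
  op11 P1: store L1 := 28 → I/M on L1; bus (none); mem=50
  op12 P0: store L0 := 81 → M/I on L0; bus BusRdX; mem=10
  op13 P0: load  L2 → S/S on L2; bus (none); mem=10
  op14 P0: load  L0 → M/I on L0; bus (none); mem=10
  op15 P0: store L2 := 51 → M/I on L2; bus BusUpgr; mem=10
  op16 P0: load  L2 → M/I on L2; bus (none); mem=10
  op17 P1: load  L3 → I/E on L3; bus (none); mem=70
  op18 P0: store L2 := 96 → M/I on L2; bus (none); mem=10
  op19 P1: load  L1 → I/M on L1; bus (none); mem=50
  op20 P1: load  L1 → I/M on L1; bus (none); mem=50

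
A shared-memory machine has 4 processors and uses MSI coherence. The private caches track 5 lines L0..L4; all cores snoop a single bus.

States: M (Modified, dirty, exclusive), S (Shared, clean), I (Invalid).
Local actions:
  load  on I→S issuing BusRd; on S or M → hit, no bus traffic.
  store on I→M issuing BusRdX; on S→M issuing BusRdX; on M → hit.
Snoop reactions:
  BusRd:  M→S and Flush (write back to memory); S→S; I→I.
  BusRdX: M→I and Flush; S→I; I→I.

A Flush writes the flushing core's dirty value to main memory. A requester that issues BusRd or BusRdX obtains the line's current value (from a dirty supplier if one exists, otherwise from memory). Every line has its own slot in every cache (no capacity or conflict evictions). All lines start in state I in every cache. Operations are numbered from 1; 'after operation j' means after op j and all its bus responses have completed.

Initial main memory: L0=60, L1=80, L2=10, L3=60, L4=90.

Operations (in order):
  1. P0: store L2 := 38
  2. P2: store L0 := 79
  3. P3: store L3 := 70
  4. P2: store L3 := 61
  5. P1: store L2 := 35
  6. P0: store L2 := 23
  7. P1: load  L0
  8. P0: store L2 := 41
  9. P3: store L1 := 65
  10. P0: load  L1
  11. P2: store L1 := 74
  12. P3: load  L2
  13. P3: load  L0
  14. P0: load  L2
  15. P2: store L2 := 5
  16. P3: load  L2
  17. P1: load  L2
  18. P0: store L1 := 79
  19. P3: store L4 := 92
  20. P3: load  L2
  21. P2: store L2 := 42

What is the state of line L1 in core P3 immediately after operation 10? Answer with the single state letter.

state = S

1. P0: store L2 := 38  bus=[BusRdX]  L2: P0=M P1=I P2=I P3=I  mem[L2]=10
2. P2: store L0 := 79  bus=[BusRdX]  L0: P0=I P1=I P2=M P3=I  mem[L0]=60
3. P3: store L3 := 70  bus=[BusRdX]  L3: P0=I P1=I P2=I P3=M  mem[L3]=60
4. P2: store L3 := 61  bus=[BusRdX,Flush]  L3: P0=I P1=I P2=M P3=I  mem[L3]=70
5. P1: store L2 := 35  bus=[BusRdX,Flush]  L2: P0=I P1=M P2=I P3=I  mem[L2]=38
6. P0: store L2 := 23  bus=[BusRdX,Flush]  L2: P0=M P1=I P2=I P3=I  mem[L2]=35
7. P1: load  L0  bus=[BusRd,Flush]  L0: P0=I P1=S P2=S P3=I  mem[L0]=79
8. P0: store L2 := 41  bus=[-]  L2: P0=M P1=I P2=I P3=I  mem[L2]=35
9. P3: store L1 := 65  bus=[BusRdX]  L1: P0=I P1=I P2=I P3=M  mem[L1]=80
10. P0: load  L1  bus=[BusRd,Flush]  L1: P0=S P1=I P2=I P3=S  mem[L1]=65
11. P2: store L1 := 74  bus=[BusRdX]  L1: P0=I P1=I P2=M P3=I  mem[L1]=65
12. P3: load  L2  bus=[BusRd,Flush]  L2: P0=S P1=I P2=I P3=S  mem[L2]=41
13. P3: load  L0  bus=[BusRd]  L0: P0=I P1=S P2=S P3=S  mem[L0]=79
14. P0: load  L2  bus=[-]  L2: P0=S P1=I P2=I P3=S  mem[L2]=41
15. P2: store L2 := 5  bus=[BusRdX]  L2: P0=I P1=I P2=M P3=I  mem[L2]=41
16. P3: load  L2  bus=[BusRd,Flush]  L2: P0=I P1=I P2=S P3=S  mem[L2]=5
17. P1: load  L2  bus=[BusRd]  L2: P0=I P1=S P2=S P3=S  mem[L2]=5
18. P0: store L1 := 79  bus=[BusRdX,Flush]  L1: P0=M P1=I P2=I P3=I  mem[L1]=74
19. P3: store L4 := 92  bus=[BusRdX]  L4: P0=I P1=I P2=I P3=M  mem[L4]=90
20. P3: load  L2  bus=[-]  L2: P0=I P1=S P2=S P3=S  mem[L2]=5
21. P2: store L2 := 42  bus=[BusRdX]  L2: P0=I P1=I P2=M P3=I  mem[L2]=5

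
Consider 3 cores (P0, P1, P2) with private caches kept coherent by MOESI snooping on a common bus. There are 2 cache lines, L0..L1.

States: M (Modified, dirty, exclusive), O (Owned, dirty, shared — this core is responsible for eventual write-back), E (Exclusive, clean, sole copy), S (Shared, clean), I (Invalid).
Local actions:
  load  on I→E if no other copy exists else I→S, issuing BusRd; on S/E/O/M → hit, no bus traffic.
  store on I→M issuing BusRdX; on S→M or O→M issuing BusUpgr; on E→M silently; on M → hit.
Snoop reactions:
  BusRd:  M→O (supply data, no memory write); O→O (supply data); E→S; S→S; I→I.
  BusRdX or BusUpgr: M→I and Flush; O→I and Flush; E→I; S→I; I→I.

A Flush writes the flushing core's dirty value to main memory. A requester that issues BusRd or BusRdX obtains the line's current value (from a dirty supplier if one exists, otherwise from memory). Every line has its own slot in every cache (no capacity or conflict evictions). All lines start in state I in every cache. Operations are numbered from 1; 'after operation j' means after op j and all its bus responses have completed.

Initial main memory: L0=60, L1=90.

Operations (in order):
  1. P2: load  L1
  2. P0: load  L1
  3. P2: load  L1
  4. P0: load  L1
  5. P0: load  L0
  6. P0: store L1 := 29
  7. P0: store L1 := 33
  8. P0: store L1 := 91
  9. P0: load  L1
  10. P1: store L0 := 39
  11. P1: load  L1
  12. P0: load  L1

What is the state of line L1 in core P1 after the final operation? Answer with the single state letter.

state = S

[1] P2: load  L1 | P0:I, P1:I, P2:E(90) | bus: BusRd
[2] P0: load  L1 | P0:S(90), P1:I, P2:S(90) | bus: BusRd
[3] P2: load  L1 | P0:S(90), P1:I, P2:S(90) | bus: none
[4] P0: load  L1 | P0:S(90), P1:I, P2:S(90) | bus: none
[5] P0: load  L0 | P0:E(60), P1:I, P2:I | bus: BusRd
[6] P0: store L1 := 29 | P0:M(29), P1:I, P2:I | bus: BusUpgr
[7] P0: store L1 := 33 | P0:M(33), P1:I, P2:I | bus: none
[8] P0: store L1 := 91 | P0:M(91), P1:I, P2:I | bus: none
[9] P0: load  L1 | P0:M(91), P1:I, P2:I | bus: none
[10] P1: store L0 := 39 | P0:I, P1:M(39), P2:I | bus: BusRdX
[11] P1: load  L1 | P0:O(91), P1:S(91), P2:I | bus: BusRd
[12] P0: load  L1 | P0:O(91), P1:S(91), P2:I | bus: none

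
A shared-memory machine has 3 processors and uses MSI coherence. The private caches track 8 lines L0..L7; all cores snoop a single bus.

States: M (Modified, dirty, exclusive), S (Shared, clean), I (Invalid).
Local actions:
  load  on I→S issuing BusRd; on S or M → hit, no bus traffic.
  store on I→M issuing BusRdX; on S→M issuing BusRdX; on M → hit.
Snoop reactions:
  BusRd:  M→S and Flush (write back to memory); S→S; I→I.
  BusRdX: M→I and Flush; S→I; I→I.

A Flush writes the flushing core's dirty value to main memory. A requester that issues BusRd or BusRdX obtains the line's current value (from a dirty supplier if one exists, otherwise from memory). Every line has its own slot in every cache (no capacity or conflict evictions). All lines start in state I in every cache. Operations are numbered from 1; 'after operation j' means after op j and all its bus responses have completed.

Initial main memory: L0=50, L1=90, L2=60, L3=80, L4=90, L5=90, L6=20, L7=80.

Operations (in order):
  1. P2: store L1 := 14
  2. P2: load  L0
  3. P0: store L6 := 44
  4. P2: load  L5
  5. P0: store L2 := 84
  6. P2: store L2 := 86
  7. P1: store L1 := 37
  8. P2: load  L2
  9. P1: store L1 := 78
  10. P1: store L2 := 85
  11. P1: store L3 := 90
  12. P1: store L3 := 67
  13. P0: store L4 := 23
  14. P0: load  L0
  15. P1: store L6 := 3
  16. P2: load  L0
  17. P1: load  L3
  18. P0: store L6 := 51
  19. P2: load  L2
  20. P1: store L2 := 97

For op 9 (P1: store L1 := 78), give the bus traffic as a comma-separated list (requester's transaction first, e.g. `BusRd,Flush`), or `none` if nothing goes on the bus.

bus = none

[1] P2: store L1 := 14 | P0:I, P1:I, P2:M(14) | bus: BusRdX
[2] P2: load  L0 | P0:I, P1:I, P2:S(50) | bus: BusRd
[3] P0: store L6 := 44 | P0:M(44), P1:I, P2:I | bus: BusRdX
[4] P2: load  L5 | P0:I, P1:I, P2:S(90) | bus: BusRd
[5] P0: store L2 := 84 | P0:M(84), P1:I, P2:I | bus: BusRdX
[6] P2: store L2 := 86 | P0:I, P1:I, P2:M(86) | bus: BusRdX,Flush
[7] P1: store L1 := 37 | P0:I, P1:M(37), P2:I | bus: BusRdX,Flush
[8] P2: load  L2 | P0:I, P1:I, P2:M(86) | bus: none
[9] P1: store L1 := 78 | P0:I, P1:M(78), P2:I | bus: none
[10] P1: store L2 := 85 | P0:I, P1:M(85), P2:I | bus: BusRdX,Flush
[11] P1: store L3 := 90 | P0:I, P1:M(90), P2:I | bus: BusRdX
[12] P1: store L3 := 67 | P0:I, P1:M(67), P2:I | bus: none
[13] P0: store L4 := 23 | P0:M(23), P1:I, P2:I | bus: BusRdX
[14] P0: load  L0 | P0:S(50), P1:I, P2:S(50) | bus: BusRd
[15] P1: store L6 := 3 | P0:I, P1:M(3), P2:I | bus: BusRdX,Flush
[16] P2: load  L0 | P0:S(50), P1:I, P2:S(50) | bus: none
[17] P1: load  L3 | P0:I, P1:M(67), P2:I | bus: none
[18] P0: store L6 := 51 | P0:M(51), P1:I, P2:I | bus: BusRdX,Flush
[19] P2: load  L2 | P0:I, P1:S(85), P2:S(85) | bus: BusRd,Flush
[20] P1: store L2 := 97 | P0:I, P1:M(97), P2:I | bus: BusRdX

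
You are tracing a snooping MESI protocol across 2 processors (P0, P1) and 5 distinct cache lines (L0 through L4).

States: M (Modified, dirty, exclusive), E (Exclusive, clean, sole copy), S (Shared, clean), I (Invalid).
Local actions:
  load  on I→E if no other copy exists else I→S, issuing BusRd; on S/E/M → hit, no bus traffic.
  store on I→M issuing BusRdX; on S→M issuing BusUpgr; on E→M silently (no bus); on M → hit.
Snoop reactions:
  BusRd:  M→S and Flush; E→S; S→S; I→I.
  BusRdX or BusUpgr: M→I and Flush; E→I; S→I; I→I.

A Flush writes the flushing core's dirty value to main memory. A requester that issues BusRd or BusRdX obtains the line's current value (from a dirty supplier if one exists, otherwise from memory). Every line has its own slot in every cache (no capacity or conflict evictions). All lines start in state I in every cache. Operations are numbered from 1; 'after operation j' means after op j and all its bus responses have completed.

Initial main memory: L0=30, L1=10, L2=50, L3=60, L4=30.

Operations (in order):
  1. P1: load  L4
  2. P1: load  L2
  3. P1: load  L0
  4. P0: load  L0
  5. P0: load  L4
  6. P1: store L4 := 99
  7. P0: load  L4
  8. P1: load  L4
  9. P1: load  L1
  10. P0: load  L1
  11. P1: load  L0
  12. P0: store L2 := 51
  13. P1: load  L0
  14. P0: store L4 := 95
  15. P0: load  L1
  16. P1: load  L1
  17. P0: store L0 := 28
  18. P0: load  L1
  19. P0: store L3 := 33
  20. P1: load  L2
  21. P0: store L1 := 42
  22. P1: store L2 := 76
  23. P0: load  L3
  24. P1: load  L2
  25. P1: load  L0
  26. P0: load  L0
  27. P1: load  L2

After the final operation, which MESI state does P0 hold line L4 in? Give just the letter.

[1] P1: load  L4 | P0:I, P1:E(30) | bus: BusRd
[2] P1: load  L2 | P0:I, P1:E(50) | bus: BusRd
[3] P1: load  L0 | P0:I, P1:E(30) | bus: BusRd
[4] P0: load  L0 | P0:S(30), P1:S(30) | bus: BusRd
[5] P0: load  L4 | P0:S(30), P1:S(30) | bus: BusRd
[6] P1: store L4 := 99 | P0:I, P1:M(99) | bus: BusUpgr
[7] P0: load  L4 | P0:S(99), P1:S(99) | bus: BusRd,Flush
[8] P1: load  L4 | P0:S(99), P1:S(99) | bus: none
[9] P1: load  L1 | P0:I, P1:E(10) | bus: BusRd
[10] P0: load  L1 | P0:S(10), P1:S(10) | bus: BusRd
[11] P1: load  L0 | P0:S(30), P1:S(30) | bus: none
[12] P0: store L2 := 51 | P0:M(51), P1:I | bus: BusRdX
[13] P1: load  L0 | P0:S(30), P1:S(30) | bus: none
[14] P0: store L4 := 95 | P0:M(95), P1:I | bus: BusUpgr
[15] P0: load  L1 | P0:S(10), P1:S(10) | bus: none
[16] P1: load  L1 | P0:S(10), P1:S(10) | bus: none
[17] P0: store L0 := 28 | P0:M(28), P1:I | bus: BusUpgr
[18] P0: load  L1 | P0:S(10), P1:S(10) | bus: none
[19] P0: store L3 := 33 | P0:M(33), P1:I | bus: BusRdX
[20] P1: load  L2 | P0:S(51), P1:S(51) | bus: BusRd,Flush
[21] P0: store L1 := 42 | P0:M(42), P1:I | bus: BusUpgr
[22] P1: store L2 := 76 | P0:I, P1:M(76) | bus: BusUpgr
[23] P0: load  L3 | P0:M(33), P1:I | bus: none
[24] P1: load  L2 | P0:I, P1:M(76) | bus: none
[25] P1: load  L0 | P0:S(28), P1:S(28) | bus: BusRd,Flush
[26] P0: load  L0 | P0:S(28), P1:S(28) | bus: none
[27] P1: load  L2 | P0:I, P1:M(76) | bus: none

state = M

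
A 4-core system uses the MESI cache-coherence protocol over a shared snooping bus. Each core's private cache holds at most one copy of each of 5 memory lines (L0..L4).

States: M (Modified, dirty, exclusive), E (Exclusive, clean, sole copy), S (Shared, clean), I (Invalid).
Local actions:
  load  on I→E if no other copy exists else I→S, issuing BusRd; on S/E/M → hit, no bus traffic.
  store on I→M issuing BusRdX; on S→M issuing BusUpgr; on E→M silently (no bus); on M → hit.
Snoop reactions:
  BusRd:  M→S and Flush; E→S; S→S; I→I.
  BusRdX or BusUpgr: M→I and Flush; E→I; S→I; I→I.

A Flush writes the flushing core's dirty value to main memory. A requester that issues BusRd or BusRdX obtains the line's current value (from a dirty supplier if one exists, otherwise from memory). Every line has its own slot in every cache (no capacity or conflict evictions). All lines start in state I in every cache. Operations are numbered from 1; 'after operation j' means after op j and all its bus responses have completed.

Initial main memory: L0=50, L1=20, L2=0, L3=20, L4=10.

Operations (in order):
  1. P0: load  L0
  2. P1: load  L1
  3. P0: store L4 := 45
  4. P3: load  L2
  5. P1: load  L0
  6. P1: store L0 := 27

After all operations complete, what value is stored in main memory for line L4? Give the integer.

memory[L4] = 10

step 1: P0: load  L0  ⟶  EIII  (L0)  txn=BusRd  M[L0]=50
step 2: P1: load  L1  ⟶  IEII  (L1)  txn=BusRd  M[L1]=20
step 3: P0: store L4 := 45  ⟶  MIII  (L4)  txn=BusRdX  M[L4]=10
step 4: P3: load  L2  ⟶  IIIE  (L2)  txn=BusRd  M[L2]=0
step 5: P1: load  L0  ⟶  SSII  (L0)  txn=BusRd  M[L0]=50
step 6: P1: store L0 := 27  ⟶  IMII  (L0)  txn=BusUpgr  M[L0]=50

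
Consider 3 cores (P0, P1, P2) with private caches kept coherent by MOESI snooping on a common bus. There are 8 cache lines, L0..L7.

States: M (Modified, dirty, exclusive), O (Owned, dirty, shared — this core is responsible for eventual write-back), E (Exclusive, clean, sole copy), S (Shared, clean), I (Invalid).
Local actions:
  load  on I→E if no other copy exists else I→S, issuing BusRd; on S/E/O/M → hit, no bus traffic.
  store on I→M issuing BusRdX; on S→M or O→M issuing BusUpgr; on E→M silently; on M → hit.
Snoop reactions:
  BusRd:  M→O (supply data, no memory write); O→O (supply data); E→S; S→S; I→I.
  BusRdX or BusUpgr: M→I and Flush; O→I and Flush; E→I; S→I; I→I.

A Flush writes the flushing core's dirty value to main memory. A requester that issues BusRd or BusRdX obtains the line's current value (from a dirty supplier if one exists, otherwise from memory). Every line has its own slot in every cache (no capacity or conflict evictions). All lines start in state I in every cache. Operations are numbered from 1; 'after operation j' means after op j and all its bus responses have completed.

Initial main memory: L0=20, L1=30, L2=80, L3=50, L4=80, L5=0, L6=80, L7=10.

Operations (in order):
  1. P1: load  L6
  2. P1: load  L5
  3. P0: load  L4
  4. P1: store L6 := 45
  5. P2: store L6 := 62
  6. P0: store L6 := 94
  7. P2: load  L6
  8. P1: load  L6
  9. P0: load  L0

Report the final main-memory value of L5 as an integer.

step 1: P1: load  L6  ⟶  IEI  (L6)  txn=BusRd  M[L6]=80
step 2: P1: load  L5  ⟶  IEI  (L5)  txn=BusRd  M[L5]=0
step 3: P0: load  L4  ⟶  EII  (L4)  txn=BusRd  M[L4]=80
step 4: P1: store L6 := 45  ⟶  IMI  (L6)  txn=∅  M[L6]=80
step 5: P2: store L6 := 62  ⟶  IIM  (L6)  txn=BusRdX+Flush  M[L6]=45
step 6: P0: store L6 := 94  ⟶  MII  (L6)  txn=BusRdX+Flush  M[L6]=62
step 7: P2: load  L6  ⟶  OIS  (L6)  txn=BusRd  M[L6]=62
step 8: P1: load  L6  ⟶  OSS  (L6)  txn=BusRd  M[L6]=62
step 9: P0: load  L0  ⟶  EII  (L0)  txn=BusRd  M[L0]=20

memory[L5] = 0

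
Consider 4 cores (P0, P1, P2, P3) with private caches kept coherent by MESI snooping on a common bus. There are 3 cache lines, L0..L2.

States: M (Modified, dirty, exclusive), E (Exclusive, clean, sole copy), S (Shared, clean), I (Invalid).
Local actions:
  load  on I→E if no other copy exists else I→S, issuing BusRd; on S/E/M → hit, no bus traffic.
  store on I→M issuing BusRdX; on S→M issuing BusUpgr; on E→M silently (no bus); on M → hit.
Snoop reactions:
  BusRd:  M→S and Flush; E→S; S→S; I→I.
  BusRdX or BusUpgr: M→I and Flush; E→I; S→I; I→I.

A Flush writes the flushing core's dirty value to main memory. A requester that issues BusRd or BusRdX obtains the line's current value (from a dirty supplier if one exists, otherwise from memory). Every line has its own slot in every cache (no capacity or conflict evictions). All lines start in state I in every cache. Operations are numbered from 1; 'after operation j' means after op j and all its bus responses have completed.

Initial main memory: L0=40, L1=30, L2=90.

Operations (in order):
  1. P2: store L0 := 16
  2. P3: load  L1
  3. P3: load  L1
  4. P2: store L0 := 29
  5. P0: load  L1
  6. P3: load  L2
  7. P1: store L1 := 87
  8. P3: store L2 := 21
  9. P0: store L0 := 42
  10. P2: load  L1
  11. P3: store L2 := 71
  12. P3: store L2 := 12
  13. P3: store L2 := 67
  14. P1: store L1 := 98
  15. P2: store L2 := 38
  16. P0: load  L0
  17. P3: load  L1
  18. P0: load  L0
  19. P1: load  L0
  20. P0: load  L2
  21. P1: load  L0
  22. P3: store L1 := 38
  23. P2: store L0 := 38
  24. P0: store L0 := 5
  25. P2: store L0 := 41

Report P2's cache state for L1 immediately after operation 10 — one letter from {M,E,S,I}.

  op1 P2: store L0 := 16 → I/I/M/I on L0; bus BusRdX; mem=40
  op2 P3: load  L1 → I/I/I/E on L1; bus BusRd; mem=30
  op3 P3: load  L1 → I/I/I/E on L1; bus (none); mem=30
  op4 P2: store L0 := 29 → I/I/M/I on L0; bus (none); mem=40
  op5 P0: load  L1 → S/I/I/S on L1; bus BusRd; mem=30
  op6 P3: load  L2 → I/I/I/E on L2; bus BusRd; mem=90
  op7 P1: store L1 := 87 → I/M/I/I on L1; bus BusRdX; mem=30
  op8 P3: store L2 := 21 → I/I/I/M on L2; bus (none); mem=90
  op9 P0: store L0 := 42 → M/I/I/I on L0; bus BusRdX Flush; mem=29
  op10 P2: load  L1 → I/S/S/I on L1; bus BusRd Flush; mem=87
  op11 P3: store L2 := 71 → I/I/I/M on L2; bus (none); mem=90
  op12 P3: store L2 := 12 → I/I/I/M on L2; bus (none); mem=90
  op13 P3: store L2 := 67 → I/I/I/M on L2; bus (none); mem=90
  op14 P1: store L1 := 98 → I/M/I/I on L1; bus BusUpgr; mem=87
  op15 P2: store L2 := 38 → I/I/M/I on L2; bus BusRdX Flush; mem=67
  op16 P0: load  L0 → M/I/I/I on L0; bus (none); mem=29
  op17 P3: load  L1 → I/S/I/S on L1; bus BusRd Flush; mem=98
  op18 P0: load  L0 → M/I/I/I on L0; bus (none); mem=29
  op19 P1: load  L0 → S/S/I/I on L0; bus BusRd Flush; mem=42
  op20 P0: load  L2 → S/I/S/I on L2; bus BusRd Flush; mem=38
  op21 P1: load  L0 → S/S/I/I on L0; bus (none); mem=42
  op22 P3: store L1 := 38 → I/I/I/M on L1; bus BusUpgr; mem=98
  op23 P2: store L0 := 38 → I/I/M/I on L0; bus BusRdX; mem=42
  op24 P0: store L0 := 5 → M/I/I/I on L0; bus BusRdX Flush; mem=38
  op25 P2: store L0 := 41 → I/I/M/I on L0; bus BusRdX Flush; mem=5

state = S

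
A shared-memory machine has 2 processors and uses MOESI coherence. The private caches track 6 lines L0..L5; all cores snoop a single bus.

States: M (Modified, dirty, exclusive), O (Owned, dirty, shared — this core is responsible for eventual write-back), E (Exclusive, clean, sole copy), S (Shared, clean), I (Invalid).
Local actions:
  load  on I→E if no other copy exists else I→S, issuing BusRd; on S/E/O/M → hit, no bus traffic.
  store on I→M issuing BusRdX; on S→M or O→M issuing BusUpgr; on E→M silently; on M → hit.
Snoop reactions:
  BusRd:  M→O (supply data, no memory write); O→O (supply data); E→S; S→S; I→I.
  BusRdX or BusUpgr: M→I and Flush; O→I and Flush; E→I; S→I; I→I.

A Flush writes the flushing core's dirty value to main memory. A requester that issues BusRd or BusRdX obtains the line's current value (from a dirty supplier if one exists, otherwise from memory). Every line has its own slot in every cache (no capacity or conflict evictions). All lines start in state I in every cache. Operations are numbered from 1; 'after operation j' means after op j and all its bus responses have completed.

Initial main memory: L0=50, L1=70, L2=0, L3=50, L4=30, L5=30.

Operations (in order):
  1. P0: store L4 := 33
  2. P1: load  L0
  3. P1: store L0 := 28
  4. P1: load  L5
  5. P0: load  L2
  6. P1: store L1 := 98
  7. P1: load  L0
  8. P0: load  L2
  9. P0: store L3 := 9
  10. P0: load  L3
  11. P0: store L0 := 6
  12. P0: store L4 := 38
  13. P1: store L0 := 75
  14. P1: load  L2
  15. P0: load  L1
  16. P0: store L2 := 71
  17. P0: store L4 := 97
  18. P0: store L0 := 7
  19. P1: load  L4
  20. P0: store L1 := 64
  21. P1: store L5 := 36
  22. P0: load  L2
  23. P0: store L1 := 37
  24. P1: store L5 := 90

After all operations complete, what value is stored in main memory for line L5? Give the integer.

memory[L5] = 30

[1] P0: store L4 := 33 | P0:M(33), P1:I | bus: BusRdX
[2] P1: load  L0 | P0:I, P1:E(50) | bus: BusRd
[3] P1: store L0 := 28 | P0:I, P1:M(28) | bus: none
[4] P1: load  L5 | P0:I, P1:E(30) | bus: BusRd
[5] P0: load  L2 | P0:E(0), P1:I | bus: BusRd
[6] P1: store L1 := 98 | P0:I, P1:M(98) | bus: BusRdX
[7] P1: load  L0 | P0:I, P1:M(28) | bus: none
[8] P0: load  L2 | P0:E(0), P1:I | bus: none
[9] P0: store L3 := 9 | P0:M(9), P1:I | bus: BusRdX
[10] P0: load  L3 | P0:M(9), P1:I | bus: none
[11] P0: store L0 := 6 | P0:M(6), P1:I | bus: BusRdX,Flush
[12] P0: store L4 := 38 | P0:M(38), P1:I | bus: none
[13] P1: store L0 := 75 | P0:I, P1:M(75) | bus: BusRdX,Flush
[14] P1: load  L2 | P0:S(0), P1:S(0) | bus: BusRd
[15] P0: load  L1 | P0:S(98), P1:O(98) | bus: BusRd
[16] P0: store L2 := 71 | P0:M(71), P1:I | bus: BusUpgr
[17] P0: store L4 := 97 | P0:M(97), P1:I | bus: none
[18] P0: store L0 := 7 | P0:M(7), P1:I | bus: BusRdX,Flush
[19] P1: load  L4 | P0:O(97), P1:S(97) | bus: BusRd
[20] P0: store L1 := 64 | P0:M(64), P1:I | bus: BusUpgr,Flush
[21] P1: store L5 := 36 | P0:I, P1:M(36) | bus: none
[22] P0: load  L2 | P0:M(71), P1:I | bus: none
[23] P0: store L1 := 37 | P0:M(37), P1:I | bus: none
[24] P1: store L5 := 90 | P0:I, P1:M(90) | bus: none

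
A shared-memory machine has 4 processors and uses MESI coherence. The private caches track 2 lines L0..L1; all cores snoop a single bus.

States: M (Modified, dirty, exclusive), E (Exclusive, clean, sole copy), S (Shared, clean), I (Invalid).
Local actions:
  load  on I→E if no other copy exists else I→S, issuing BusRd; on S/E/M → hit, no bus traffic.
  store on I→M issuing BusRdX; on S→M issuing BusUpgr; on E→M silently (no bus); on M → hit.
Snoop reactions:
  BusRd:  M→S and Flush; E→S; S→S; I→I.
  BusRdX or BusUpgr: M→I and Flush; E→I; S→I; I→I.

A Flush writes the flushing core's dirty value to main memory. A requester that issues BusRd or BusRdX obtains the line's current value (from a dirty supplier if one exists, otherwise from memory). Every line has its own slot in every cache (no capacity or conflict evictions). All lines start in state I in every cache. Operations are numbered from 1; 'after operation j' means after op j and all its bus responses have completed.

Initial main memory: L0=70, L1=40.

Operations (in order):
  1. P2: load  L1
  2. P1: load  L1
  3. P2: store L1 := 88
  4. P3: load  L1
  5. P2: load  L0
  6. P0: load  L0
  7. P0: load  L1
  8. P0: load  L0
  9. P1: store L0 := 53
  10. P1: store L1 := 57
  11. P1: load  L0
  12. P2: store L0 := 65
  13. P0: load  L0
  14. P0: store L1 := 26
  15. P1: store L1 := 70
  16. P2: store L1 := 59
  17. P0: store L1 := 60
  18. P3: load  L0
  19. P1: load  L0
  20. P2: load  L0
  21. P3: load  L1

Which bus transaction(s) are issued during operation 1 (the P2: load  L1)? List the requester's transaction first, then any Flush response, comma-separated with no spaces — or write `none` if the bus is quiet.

step 1: P2: load  L1  ⟶  IIEI  (L1)  txn=BusRd  M[L1]=40
step 2: P1: load  L1  ⟶  ISSI  (L1)  txn=BusRd  M[L1]=40
step 3: P2: store L1 := 88  ⟶  IIMI  (L1)  txn=BusUpgr  M[L1]=40
step 4: P3: load  L1  ⟶  IISS  (L1)  txn=BusRd+Flush  M[L1]=88
step 5: P2: load  L0  ⟶  IIEI  (L0)  txn=BusRd  M[L0]=70
step 6: P0: load  L0  ⟶  SISI  (L0)  txn=BusRd  M[L0]=70
step 7: P0: load  L1  ⟶  SISS  (L1)  txn=BusRd  M[L1]=88
step 8: P0: load  L0  ⟶  SISI  (L0)  txn=∅  M[L0]=70
step 9: P1: store L0 := 53  ⟶  IMII  (L0)  txn=BusRdX  M[L0]=70
step 10: P1: store L1 := 57  ⟶  IMII  (L1)  txn=BusRdX  M[L1]=88
step 11: P1: load  L0  ⟶  IMII  (L0)  txn=∅  M[L0]=70
step 12: P2: store L0 := 65  ⟶  IIMI  (L0)  txn=BusRdX+Flush  M[L0]=53
step 13: P0: load  L0  ⟶  SISI  (L0)  txn=BusRd+Flush  M[L0]=65
step 14: P0: store L1 := 26  ⟶  MIII  (L1)  txn=BusRdX+Flush  M[L1]=57
step 15: P1: store L1 := 70  ⟶  IMII  (L1)  txn=BusRdX+Flush  M[L1]=26
step 16: P2: store L1 := 59  ⟶  IIMI  (L1)  txn=BusRdX+Flush  M[L1]=70
step 17: P0: store L1 := 60  ⟶  MIII  (L1)  txn=BusRdX+Flush  M[L1]=59
step 18: P3: load  L0  ⟶  SISS  (L0)  txn=BusRd  M[L0]=65
step 19: P1: load  L0  ⟶  SSSS  (L0)  txn=BusRd  M[L0]=65
step 20: P2: load  L0  ⟶  SSSS  (L0)  txn=∅  M[L0]=65
step 21: P3: load  L1  ⟶  SIIS  (L1)  txn=BusRd+Flush  M[L1]=60

bus = BusRd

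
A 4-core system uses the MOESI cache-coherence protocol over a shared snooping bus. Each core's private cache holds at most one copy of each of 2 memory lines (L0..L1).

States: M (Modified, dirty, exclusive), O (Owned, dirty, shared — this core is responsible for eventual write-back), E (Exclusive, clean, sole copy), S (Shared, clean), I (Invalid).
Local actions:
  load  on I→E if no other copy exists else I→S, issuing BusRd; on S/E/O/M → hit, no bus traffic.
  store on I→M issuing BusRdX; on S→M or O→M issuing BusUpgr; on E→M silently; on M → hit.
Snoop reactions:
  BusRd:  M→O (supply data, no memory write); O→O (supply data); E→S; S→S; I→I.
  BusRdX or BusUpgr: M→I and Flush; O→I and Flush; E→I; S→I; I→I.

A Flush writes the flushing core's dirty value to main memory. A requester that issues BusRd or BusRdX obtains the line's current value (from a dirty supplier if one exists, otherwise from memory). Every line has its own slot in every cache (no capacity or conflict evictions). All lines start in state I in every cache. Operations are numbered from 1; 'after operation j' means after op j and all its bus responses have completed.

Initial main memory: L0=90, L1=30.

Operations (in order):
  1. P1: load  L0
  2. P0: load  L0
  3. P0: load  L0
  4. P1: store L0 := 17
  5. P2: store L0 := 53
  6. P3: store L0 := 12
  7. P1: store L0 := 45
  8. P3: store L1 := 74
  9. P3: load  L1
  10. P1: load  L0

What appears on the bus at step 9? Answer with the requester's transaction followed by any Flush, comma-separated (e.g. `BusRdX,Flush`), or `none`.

bus = none

  op1 P1: load  L0 → I/E/I/I on L0; bus BusRd; mem=90
  op2 P0: load  L0 → S/S/I/I on L0; bus BusRd; mem=90
  op3 P0: load  L0 → S/S/I/I on L0; bus (none); mem=90
  op4 P1: store L0 := 17 → I/M/I/I on L0; bus BusUpgr; mem=90
  op5 P2: store L0 := 53 → I/I/M/I on L0; bus BusRdX Flush; mem=17
  op6 P3: store L0 := 12 → I/I/I/M on L0; bus BusRdX Flush; mem=53
  op7 P1: store L0 := 45 → I/M/I/I on L0; bus BusRdX Flush; mem=12
  op8 P3: store L1 := 74 → I/I/I/M on L1; bus BusRdX; mem=30
  op9 P3: load  L1 → I/I/I/M on L1; bus (none); mem=30
  op10 P1: load  L0 → I/M/I/I on L0; bus (none); mem=12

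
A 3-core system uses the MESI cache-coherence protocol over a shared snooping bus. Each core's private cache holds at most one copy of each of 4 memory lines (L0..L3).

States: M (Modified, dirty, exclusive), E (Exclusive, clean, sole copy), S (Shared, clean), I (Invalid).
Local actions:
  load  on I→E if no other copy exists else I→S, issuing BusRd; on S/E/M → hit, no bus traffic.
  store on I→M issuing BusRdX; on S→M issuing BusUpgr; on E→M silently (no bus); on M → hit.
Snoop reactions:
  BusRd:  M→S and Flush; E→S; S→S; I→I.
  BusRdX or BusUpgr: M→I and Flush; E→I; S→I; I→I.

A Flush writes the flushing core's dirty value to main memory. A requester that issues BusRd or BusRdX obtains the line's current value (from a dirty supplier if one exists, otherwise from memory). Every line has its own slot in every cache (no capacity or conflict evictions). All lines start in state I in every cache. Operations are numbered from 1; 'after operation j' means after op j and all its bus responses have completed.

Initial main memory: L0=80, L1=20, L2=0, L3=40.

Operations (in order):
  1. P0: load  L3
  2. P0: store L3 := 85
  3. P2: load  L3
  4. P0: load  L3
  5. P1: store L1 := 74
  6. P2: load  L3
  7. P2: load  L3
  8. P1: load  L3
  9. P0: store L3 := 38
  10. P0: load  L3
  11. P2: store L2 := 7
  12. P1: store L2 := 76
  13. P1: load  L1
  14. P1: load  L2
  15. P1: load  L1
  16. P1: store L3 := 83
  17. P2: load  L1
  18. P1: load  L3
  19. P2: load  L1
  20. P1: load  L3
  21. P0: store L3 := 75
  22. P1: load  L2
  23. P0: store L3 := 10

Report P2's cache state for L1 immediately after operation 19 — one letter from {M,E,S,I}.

step 1: P0: load  L3  ⟶  EII  (L3)  txn=BusRd  M[L3]=40
step 2: P0: store L3 := 85  ⟶  MII  (L3)  txn=∅  M[L3]=40
step 3: P2: load  L3  ⟶  SIS  (L3)  txn=BusRd+Flush  M[L3]=85
step 4: P0: load  L3  ⟶  SIS  (L3)  txn=∅  M[L3]=85
step 5: P1: store L1 := 74  ⟶  IMI  (L1)  txn=BusRdX  M[L1]=20
step 6: P2: load  L3  ⟶  SIS  (L3)  txn=∅  M[L3]=85
step 7: P2: load  L3  ⟶  SIS  (L3)  txn=∅  M[L3]=85
step 8: P1: load  L3  ⟶  SSS  (L3)  txn=BusRd  M[L3]=85
step 9: P0: store L3 := 38  ⟶  MII  (L3)  txn=BusUpgr  M[L3]=85
step 10: P0: load  L3  ⟶  MII  (L3)  txn=∅  M[L3]=85
step 11: P2: store L2 := 7  ⟶  IIM  (L2)  txn=BusRdX  M[L2]=0
step 12: P1: store L2 := 76  ⟶  IMI  (L2)  txn=BusRdX+Flush  M[L2]=7
step 13: P1: load  L1  ⟶  IMI  (L1)  txn=∅  M[L1]=20
step 14: P1: load  L2  ⟶  IMI  (L2)  txn=∅  M[L2]=7
step 15: P1: load  L1  ⟶  IMI  (L1)  txn=∅  M[L1]=20
step 16: P1: store L3 := 83  ⟶  IMI  (L3)  txn=BusRdX+Flush  M[L3]=38
step 17: P2: load  L1  ⟶  ISS  (L1)  txn=BusRd+Flush  M[L1]=74
step 18: P1: load  L3  ⟶  IMI  (L3)  txn=∅  M[L3]=38
step 19: P2: load  L1  ⟶  ISS  (L1)  txn=∅  M[L1]=74
step 20: P1: load  L3  ⟶  IMI  (L3)  txn=∅  M[L3]=38
step 21: P0: store L3 := 75  ⟶  MII  (L3)  txn=BusRdX+Flush  M[L3]=83
step 22: P1: load  L2  ⟶  IMI  (L2)  txn=∅  M[L2]=7
step 23: P0: store L3 := 10  ⟶  MII  (L3)  txn=∅  M[L3]=83

state = S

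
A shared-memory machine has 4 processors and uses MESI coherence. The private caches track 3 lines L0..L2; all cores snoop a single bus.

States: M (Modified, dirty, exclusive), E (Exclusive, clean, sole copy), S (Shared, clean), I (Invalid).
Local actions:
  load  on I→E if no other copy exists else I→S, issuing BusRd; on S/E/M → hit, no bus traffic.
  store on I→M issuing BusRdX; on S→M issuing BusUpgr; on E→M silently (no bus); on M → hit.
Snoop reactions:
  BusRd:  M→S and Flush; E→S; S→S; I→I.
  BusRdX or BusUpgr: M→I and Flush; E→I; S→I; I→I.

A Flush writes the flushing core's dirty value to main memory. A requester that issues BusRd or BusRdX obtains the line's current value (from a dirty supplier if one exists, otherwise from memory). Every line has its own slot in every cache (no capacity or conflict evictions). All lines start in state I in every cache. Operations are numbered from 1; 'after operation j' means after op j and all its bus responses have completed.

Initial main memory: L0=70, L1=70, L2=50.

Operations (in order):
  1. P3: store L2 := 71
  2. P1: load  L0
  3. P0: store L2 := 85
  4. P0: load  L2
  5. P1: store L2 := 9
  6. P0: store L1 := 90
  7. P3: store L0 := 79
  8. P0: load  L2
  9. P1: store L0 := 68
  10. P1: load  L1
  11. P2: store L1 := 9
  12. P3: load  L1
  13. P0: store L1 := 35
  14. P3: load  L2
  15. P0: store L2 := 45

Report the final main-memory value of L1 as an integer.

memory[L1] = 9

1. P3: store L2 := 71  bus=[BusRdX]  L2: P0=I P1=I P2=I P3=M  mem[L2]=50
2. P1: load  L0  bus=[BusRd]  L0: P0=I P1=E P2=I P3=I  mem[L0]=70
3. P0: store L2 := 85  bus=[BusRdX,Flush]  L2: P0=M P1=I P2=I P3=I  mem[L2]=71
4. P0: load  L2  bus=[-]  L2: P0=M P1=I P2=I P3=I  mem[L2]=71
5. P1: store L2 := 9  bus=[BusRdX,Flush]  L2: P0=I P1=M P2=I P3=I  mem[L2]=85
6. P0: store L1 := 90  bus=[BusRdX]  L1: P0=M P1=I P2=I P3=I  mem[L1]=70
7. P3: store L0 := 79  bus=[BusRdX]  L0: P0=I P1=I P2=I P3=M  mem[L0]=70
8. P0: load  L2  bus=[BusRd,Flush]  L2: P0=S P1=S P2=I P3=I  mem[L2]=9
9. P1: store L0 := 68  bus=[BusRdX,Flush]  L0: P0=I P1=M P2=I P3=I  mem[L0]=79
10. P1: load  L1  bus=[BusRd,Flush]  L1: P0=S P1=S P2=I P3=I  mem[L1]=90
11. P2: store L1 := 9  bus=[BusRdX]  L1: P0=I P1=I P2=M P3=I  mem[L1]=90
12. P3: load  L1  bus=[BusRd,Flush]  L1: P0=I P1=I P2=S P3=S  mem[L1]=9
13. P0: store L1 := 35  bus=[BusRdX]  L1: P0=M P1=I P2=I P3=I  mem[L1]=9
14. P3: load  L2  bus=[BusRd]  L2: P0=S P1=S P2=I P3=S  mem[L2]=9
15. P0: store L2 := 45  bus=[BusUpgr]  L2: P0=M P1=I P2=I P3=I  mem[L2]=9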